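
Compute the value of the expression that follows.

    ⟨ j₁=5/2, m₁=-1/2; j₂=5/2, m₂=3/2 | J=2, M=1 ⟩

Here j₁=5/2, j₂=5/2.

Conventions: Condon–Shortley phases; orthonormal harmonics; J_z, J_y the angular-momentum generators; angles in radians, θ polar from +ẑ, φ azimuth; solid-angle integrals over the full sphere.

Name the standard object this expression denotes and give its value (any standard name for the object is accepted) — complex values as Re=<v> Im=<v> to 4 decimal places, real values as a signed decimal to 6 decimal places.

This is a Clebsch–Gordan (vector-coupling) coefficient.
triangle: 3!×2!×2!/8! = 24/40320
(j±m)!: 2!×3!×4!×1!×3!×1! = 1728
prefactor² = (2J+1)×Δ×N² = 36/7
  k=2: +1/(2!×1!×1!×2!×1!×0!) = 1/4
  k=3: −1/(3!×0!×0!×1!×2!×1!) = -1/12
Σ = 1/6  ⇒  CG² = 36/7×(1/6)² = 1/7
CG = +√(1/7) = +0.377964

Clebsch–Gordan coefficient, +√(1/7) ≈ +0.377964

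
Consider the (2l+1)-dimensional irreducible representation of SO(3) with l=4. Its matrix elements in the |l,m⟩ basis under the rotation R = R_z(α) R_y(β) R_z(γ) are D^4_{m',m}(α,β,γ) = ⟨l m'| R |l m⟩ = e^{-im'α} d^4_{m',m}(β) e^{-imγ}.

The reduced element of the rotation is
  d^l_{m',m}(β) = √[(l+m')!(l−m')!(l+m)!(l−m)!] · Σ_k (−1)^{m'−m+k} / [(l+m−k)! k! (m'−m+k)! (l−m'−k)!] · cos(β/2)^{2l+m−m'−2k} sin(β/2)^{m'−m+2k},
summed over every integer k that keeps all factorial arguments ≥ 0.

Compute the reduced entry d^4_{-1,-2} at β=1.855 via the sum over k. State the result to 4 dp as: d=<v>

d^4_{-1,-2}(β=1.8550) via the finite sum:
c=cos(1.855000/2)=0.599836, s=sin(1.855000/2)=0.800123; N=√[6·120·2·720]=1018.233765
The bounds max(0,m−m')=0 and min(l+m,l−m')=2 give 3 terms
  k=0: (−1)^1·1018.2338/(240)·0.5998^7·0.8001^1 = -0.094847
  k=1: (−1)^2·1018.2338/(48)·0.5998^5·0.8001^3 = +0.843800
  k=2: (−1)^3·1018.2338/(72)·0.5998^3·0.8001^5 = -1.000913
d^4_{-1,-2}(1.8550) = -0.094847 +0.843800 -1.000913 = -0.251960

d=-0.2520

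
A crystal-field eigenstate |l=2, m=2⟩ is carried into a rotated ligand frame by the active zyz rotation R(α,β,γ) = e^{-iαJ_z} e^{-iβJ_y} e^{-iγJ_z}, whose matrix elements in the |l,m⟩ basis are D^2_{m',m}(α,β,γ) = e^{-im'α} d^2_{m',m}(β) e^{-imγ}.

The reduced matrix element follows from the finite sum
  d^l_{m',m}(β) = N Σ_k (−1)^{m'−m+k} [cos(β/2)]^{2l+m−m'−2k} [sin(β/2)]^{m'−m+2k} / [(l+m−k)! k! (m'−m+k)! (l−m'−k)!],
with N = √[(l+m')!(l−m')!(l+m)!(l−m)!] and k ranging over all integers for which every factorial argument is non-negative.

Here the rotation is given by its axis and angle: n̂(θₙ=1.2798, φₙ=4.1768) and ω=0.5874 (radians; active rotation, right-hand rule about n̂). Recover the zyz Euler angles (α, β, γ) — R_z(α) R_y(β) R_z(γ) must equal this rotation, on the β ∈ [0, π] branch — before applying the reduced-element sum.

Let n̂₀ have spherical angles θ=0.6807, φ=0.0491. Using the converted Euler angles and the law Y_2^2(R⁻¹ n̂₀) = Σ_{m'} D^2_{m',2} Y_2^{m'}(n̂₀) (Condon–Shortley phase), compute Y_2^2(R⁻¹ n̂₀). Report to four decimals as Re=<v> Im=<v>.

Axis–angle → zyz. n̂ = (sinθₙcosφₙ, sinθₙsinφₙ, cosθₙ) = (-0.488892, -0.823814, +0.286907), ω = 0.5874.
R = I cosω + sinω [n̂]ₓ + (1−cosω) n̂n̂ᵀ gives
  R = [+0.872447, -0.091495, -0.480067; +0.226512, +0.946140, +0.231326; +0.433046, -0.310560, +0.846182]
β = atan2(√(R₁₃²+R₂₃²), R₃₃) = 0.562017; α = atan2(R₂₃, R₁₃) mod 2π = 2.692561; γ = atan2(R₃₂, −R₃₁) mod 2π = 3.763739
Need the full column D^2_{m',2} for m'=−2..2 at α=2.6926, β=0.5620, γ=3.7637.
cos(β/2)=0.960776, sin(β/2)=0.277325
d^2_{-2,2}: single k=4 term ⇒ +0.005915;  D = -0.003200-0.004975i
d^2_{-1,2}: single k=3 term ⇒ +0.040984;  D = +0.005009+0.040677i
d^2_{0,2}: single k=2 term ⇒ +0.173899;  D = +0.055775-0.164712i
d^2_{1,2}: single k=1 term ⇒ +0.491910;  D = -0.344386+0.351246i
d^2_{2,2}: single k=0 term ⇒ +0.852097;  D = +0.801533-0.289161i
Y_2^{m'}(θ=0.6807,φ=0.0491) and Σ D·Y over m':
  (-0.0032-0.0050i)·(+0.1523-0.0150i)  (+0.0050+0.0407i)·(+0.3774-0.0185i)  (+0.0558-0.1647i)·(+0.2560+0.0000i)  (-0.3444+0.3512i)·(-0.3774-0.0185i)  (+0.8015-0.2892i)·(+0.1523+0.0150i)
Y_2^2(R⁻¹ n̂) = +0.279215-0.185794i

Re=0.2792 Im=-0.1858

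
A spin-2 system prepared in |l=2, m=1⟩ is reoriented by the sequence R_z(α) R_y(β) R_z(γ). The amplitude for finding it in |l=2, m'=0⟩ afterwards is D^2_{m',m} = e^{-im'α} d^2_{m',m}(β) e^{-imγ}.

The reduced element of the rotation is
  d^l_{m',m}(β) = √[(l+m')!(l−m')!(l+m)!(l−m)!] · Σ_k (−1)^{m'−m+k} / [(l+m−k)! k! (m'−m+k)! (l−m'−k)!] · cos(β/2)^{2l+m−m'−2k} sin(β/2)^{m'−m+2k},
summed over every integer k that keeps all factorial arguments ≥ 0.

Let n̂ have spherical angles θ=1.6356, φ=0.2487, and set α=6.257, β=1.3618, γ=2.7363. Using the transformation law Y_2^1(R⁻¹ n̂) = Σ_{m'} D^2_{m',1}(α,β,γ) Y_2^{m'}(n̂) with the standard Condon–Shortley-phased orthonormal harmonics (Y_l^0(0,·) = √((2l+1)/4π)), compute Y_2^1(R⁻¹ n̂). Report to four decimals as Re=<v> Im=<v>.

Re=0.0963 Im=0.2522

Need the full column D^2_{m',1} for m'=−2..2 at α=6.2570, β=1.3618, γ=2.7363.
cos(β/2)=0.777006, sin(β/2)=0.629493
d^2_{-2,1}: single k=3 term ⇒ +0.387638;  D = -0.363747-0.133984i
d^2_{-1,1}: k∈[2..3] ⇒ +0.717715 -0.157023 = +0.560692;  D = -0.520880-0.207507i
d^2_{0,1}: k∈[1..2] ⇒ +0.723336 -0.474758 = +0.248578;  D = -0.228440-0.098011i
d^2_{1,1}: k∈[0..1] ⇒ +0.364501 -0.717715 = -0.353214;  D = +0.320841+0.147719i
d^2_{2,1}: single k=0 term ⇒ -0.590602;  D = +0.529821+0.260959i
Y_2^{m'}(θ=1.6356,φ=0.2487) and Σ D·Y over m':
  (-0.3637-0.1340i)·(+0.3380-0.1835i)  (-0.5209-0.2075i)·(-0.0484+0.0123i)  (-0.2284-0.0980i)·(-0.3114+0.0000i)  (+0.3208+0.1477i)·(+0.0484+0.0123i)  (+0.5298+0.2610i)·(+0.3380+0.1835i)
Y_2^1(R⁻¹ n̂) = +0.096260+0.252178i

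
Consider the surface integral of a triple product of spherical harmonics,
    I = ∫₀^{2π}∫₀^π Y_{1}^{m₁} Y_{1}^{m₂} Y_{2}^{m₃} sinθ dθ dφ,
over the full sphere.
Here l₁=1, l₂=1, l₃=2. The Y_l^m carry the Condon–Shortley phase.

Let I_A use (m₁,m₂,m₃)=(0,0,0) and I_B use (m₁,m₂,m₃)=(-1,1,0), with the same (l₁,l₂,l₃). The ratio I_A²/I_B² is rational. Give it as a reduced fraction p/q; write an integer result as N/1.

Same 1,1,2: normalisation and zero-m 3j drop out of the ratio.
A: Δ: 0! 2! 2! / 5! → 1/30; sum: t=0:+1/1 = 1/1; 3j²(1 1 2; 0 0 0) = Δ·Π!·Σ² = 2/15  (sign +1)
B: Δ: 0! 2! 2! / 5! → 1/30; sum: t=0:+1/4 = 1/4; 3j²(1 1 2; -1 1 0) = Δ·Π!·Σ² = 1/30  (sign +1)
I_A²/I_B² = (2/15)/(1/30) = 4/1

4/1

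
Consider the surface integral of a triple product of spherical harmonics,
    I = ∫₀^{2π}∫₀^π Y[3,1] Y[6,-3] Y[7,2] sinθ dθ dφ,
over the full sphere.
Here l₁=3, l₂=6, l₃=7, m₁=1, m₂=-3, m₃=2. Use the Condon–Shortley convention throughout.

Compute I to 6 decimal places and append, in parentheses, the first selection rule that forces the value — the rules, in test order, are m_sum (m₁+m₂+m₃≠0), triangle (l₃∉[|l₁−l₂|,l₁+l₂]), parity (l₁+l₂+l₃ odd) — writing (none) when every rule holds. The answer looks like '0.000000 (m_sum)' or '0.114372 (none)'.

Checks pass: Σm=0; 16 even; l₃=7∈[3,9].
(2·3+1)(2·6+1)(2·7+1) = 1365
Δ: 2! 4! 10! / 17! → 1/2042040
sum: t=0:+1/207360 t=1:−1/57600 t=2:+1/207360 = -1/129600
3j²(3 6 7; 0 0 0) = Δ·Π!·Σ² = 168/12155  (sign +1)
sum: t=0:+1/241920 t=1:−1/483840 t=2:+1/17418240 = 37/17418240
3j²(3 6 7; 1 -3 2) = Δ·Π!·Σ² = 1369/136136  (sign -1)
combine: 4πI² = 1365·168/12155·1369/136136 = 86247/454597
take √, sign -1: I = -0.12287224
No selection rule forces the value: the integral is nonzero (none).

-0.122872 (none)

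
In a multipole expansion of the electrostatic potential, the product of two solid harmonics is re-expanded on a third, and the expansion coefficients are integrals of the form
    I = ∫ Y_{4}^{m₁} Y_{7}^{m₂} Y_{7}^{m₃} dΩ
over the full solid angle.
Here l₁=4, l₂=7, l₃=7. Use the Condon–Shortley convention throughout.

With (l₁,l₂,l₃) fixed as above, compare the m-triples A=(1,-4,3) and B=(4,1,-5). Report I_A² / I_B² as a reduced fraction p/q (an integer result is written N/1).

1183/1350

Same 4,7,7: normalisation and zero-m 3j drop out of the ratio.
A: Δ: 4! 4! 10! / 19! → 1/58198140; sum: t=0:+1/4354560 t=1:−1/1935360 t=2:+1/8709120 t=3:−1/522547200 = -13/74649600; 3j²(4 7 7; 1 -4 3) = Δ·Π!·Σ² = 91/11628  (sign -1)
B: Δ: 4! 4! 10! / 19! → 1/58198140; sum: t=0:+1/46448640 = 1/46448640; 3j²(4 7 7; 4 1 -5) = Δ·Π!·Σ² = 75/8398  (sign +1)
I_A²/I_B² = (91/11628)/(75/8398) = 1183/1350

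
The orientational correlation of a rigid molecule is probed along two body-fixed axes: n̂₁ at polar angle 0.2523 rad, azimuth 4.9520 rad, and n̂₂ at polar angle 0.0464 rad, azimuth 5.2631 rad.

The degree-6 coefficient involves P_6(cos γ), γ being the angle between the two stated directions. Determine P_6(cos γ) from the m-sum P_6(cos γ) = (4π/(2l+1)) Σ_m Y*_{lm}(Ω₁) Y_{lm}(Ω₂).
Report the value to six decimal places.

0.592002

Expand P_6 via completeness: Σ_{m} conj(Y_{6,m}) at Ω₁ times Y_{6,m} at Ω₂ —
  term(m=-6) = (-0.000000, -0.000000)   from Y*(Ω₁)=(-0.000016, -0.000116), Y(Ω₂)=(0.000000, -0.000000)
  term(m=-5) = (0.000000, -0.000000)   from Y*(Ω₁)=(0.001463, -0.000572), Y(Ω₂)=(0.000000, -0.000000)
  term(m=-4) = (0.000000, -0.000000)   from Y*(Ω₁)=(0.007418, 0.010560), Y(Ω₂)=(-0.000010, -0.000013)
  term(m=-3) = (0.000022, -0.000030)   from Y*(Ω₁)=(-0.047262, 0.054014), Y(Ω₂)=(-0.000516, 0.000042)
  term(m=-2) = (0.002413, -0.001731)   from Y*(Ω₁)=(-0.236594, -0.122940), Y(Ω₂)=(-0.005039, 0.009934)
  term(m=-1) = (0.084373, -0.027129)   from Y*(Ω₁)=(0.139082, -0.569300), Y(Ω₂)=(0.079138, 0.128871)
  term(m=+0) = (0.438813, 0.000000)   from Y*(Ω₁)=(0.441354, -0.000000), Y(Ω₂)=(0.994242, 0.000000)
  term(m=+1) = (0.084373, 0.027129)   from Y*(Ω₁)=(-0.139082, -0.569300), Y(Ω₂)=(-0.079138, 0.128871)
  term(m=+2) = (0.002413, 0.001731)   from Y*(Ω₁)=(-0.236594, 0.122940), Y(Ω₂)=(-0.005039, -0.009934)
  term(m=+3) = (0.000022, 0.000030)   from Y*(Ω₁)=(0.047262, 0.054014), Y(Ω₂)=(0.000516, 0.000042)
  term(m=+4) = (0.000000, 0.000000)   from Y*(Ω₁)=(0.007418, -0.010560), Y(Ω₂)=(-0.000010, 0.000013)
  term(m=+5) = (0.000000, 0.000000)   from Y*(Ω₁)=(-0.001463, -0.000572), Y(Ω₂)=(-0.000000, -0.000000)
  term(m=+6) = (-0.000000, 0.000000)   from Y*(Ω₁)=(-0.000016, 0.000116), Y(Ω₂)=(0.000000, 0.000000)
Total Σ_m = (0.612430, -0.000000). Multiply by 0.966644: (0.592002, -0.000000). P_6(cos γ) = 0.592002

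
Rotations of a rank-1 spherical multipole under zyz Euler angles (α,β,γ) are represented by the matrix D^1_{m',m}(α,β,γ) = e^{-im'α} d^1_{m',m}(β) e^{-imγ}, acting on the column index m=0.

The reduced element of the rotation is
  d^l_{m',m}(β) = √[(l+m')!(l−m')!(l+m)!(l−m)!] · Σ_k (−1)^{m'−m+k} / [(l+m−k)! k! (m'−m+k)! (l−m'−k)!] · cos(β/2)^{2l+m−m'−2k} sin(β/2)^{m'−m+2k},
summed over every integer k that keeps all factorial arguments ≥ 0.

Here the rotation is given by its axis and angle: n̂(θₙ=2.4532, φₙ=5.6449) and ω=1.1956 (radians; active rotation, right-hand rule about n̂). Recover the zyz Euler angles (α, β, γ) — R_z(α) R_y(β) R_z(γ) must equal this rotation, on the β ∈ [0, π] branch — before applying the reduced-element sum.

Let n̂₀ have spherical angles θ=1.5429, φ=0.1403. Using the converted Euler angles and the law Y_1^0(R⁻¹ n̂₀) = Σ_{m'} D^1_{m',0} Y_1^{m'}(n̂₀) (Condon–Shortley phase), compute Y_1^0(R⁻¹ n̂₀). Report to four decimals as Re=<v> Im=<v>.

Axis–angle → zyz. n̂ = (sinθₙcosφₙ, sinθₙsinφₙ, cosθₙ) = (+0.510219, -0.378522, -0.772268), ω = 1.1956.
R = I cosω + sinω [n̂]ₓ + (1−cosω) n̂n̂ᵀ gives
  R = [+0.531381, +0.596190, -0.601823; -0.840902, +0.457229, -0.289527; +0.102558, +0.659924, +0.744300]
β = atan2(√(R₁₃²+R₂₃²), R₃₃) = 0.731310; α = atan2(R₂₃, R₁₃) mod 2π = 3.589993; γ = atan2(R₃₂, −R₃₁) mod 2π = 1.724971
Need the full column D^1_{m',0} for m'=−1..1 at α=3.5900, β=0.7313, γ=1.7250.
cos(β/2)=0.933890, sin(β/2)=0.357561
d^1_{-1,0}: single k=1 term ⇒ +0.472238;  D = -0.425553-0.204727i
d^1_{0,0}: k∈[0..1] ⇒ +0.872150 -0.127850 = +0.744300;  D = +0.744300+0.000000i
d^1_{1,0}: single k=0 term ⇒ -0.472238;  D = +0.425553-0.204727i
Y_1^{m'}(θ=1.5429,φ=0.1403) and Σ D·Y over m':
  (-0.4256-0.2047i)·(+0.3420-0.0483i)  (+0.7443+0.0000i)·(+0.0136+0.0000i)  (+0.4256-0.2047i)·(-0.3420-0.0483i)
Y_1^0(R⁻¹ n̂) = -0.300681+0.000000i

Re=-0.3007 Im=0.0000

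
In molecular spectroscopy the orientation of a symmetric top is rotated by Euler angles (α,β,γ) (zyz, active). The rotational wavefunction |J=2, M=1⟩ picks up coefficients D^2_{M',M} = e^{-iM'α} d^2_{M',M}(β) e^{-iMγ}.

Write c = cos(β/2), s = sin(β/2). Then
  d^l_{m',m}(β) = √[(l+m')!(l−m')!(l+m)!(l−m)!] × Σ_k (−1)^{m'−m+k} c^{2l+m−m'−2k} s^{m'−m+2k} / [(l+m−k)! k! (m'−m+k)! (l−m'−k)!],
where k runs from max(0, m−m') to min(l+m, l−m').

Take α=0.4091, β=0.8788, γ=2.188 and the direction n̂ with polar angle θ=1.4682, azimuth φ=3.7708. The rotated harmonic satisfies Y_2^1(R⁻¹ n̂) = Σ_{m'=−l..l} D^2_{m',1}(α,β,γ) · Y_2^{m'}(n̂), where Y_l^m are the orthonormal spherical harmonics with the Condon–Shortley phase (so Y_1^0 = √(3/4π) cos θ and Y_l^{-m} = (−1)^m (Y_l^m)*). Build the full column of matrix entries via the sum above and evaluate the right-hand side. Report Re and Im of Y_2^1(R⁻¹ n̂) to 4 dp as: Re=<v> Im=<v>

Need the full column D^2_{m',1} for m'=−2..2 at α=0.4091, β=0.8788, γ=2.1880.
cos(β/2)=0.905007, sin(β/2)=0.425397
d^2_{-2,1}: single k=3 term ⇒ +0.139336;  D = +0.027818-0.136531i
d^2_{-1,1}: k∈[2..3] ⇒ +0.444645 -0.032747 = +0.411897;  D = -0.085100-0.403010i
d^2_{0,1}: k∈[1..2] ⇒ +0.772370 -0.170651 = +0.601719;  D = -0.348249-0.490702i
d^2_{1,1}: k∈[0..1] ⇒ +0.670823 -0.444645 = +0.226178;  D = -0.193471-0.117157i
d^2_{2,1}: single k=0 term ⇒ -0.630638;  D = +0.624866+0.085123i
Y_2^{m'}(θ=1.4682,φ=3.7708) and Σ D·Y over m':
  (+0.0278-0.1365i)·(+0.1175-0.3637i)  (-0.0851-0.4030i)·(-0.0636+0.0463i)  (-0.3482-0.4907i)·(-0.3055+0.0000i)  (-0.1935-0.1172i)·(+0.0636+0.0463i)  (+0.6249+0.0851i)·(+0.1175+0.3637i)
Y_2^1(R⁻¹ n̂) = +0.119624+0.366302i

Re=0.1196 Im=0.3663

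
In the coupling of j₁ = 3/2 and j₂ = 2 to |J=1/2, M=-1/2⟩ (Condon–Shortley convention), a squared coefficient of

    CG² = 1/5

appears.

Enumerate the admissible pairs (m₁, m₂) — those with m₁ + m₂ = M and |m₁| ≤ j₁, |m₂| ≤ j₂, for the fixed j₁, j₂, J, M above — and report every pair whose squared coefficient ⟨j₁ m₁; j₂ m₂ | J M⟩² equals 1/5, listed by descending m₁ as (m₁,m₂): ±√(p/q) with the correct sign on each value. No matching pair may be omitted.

Admissible pairs with m₁+m₂ = M = -1/2: (-3/2,1), (-1/2,0), (1/2,-1), (3/2,-2)
  (m₁,m₂)=(3/2,-2): CG² = 2/5, CG = +√(2/5)
  (m₁,m₂)=(1/2,-1): CG² = 3/10, CG = −√(3/10)
  (m₁,m₂)=(-1/2,0): CG² = 1/5, CG = +√(1/5)   ← matches the target
  (m₁,m₂)=(-3/2,1): CG² = 1/10, CG = −√(1/10)
Pairs with CG² = 1/5: (-1/2,0): +√(1/5)

(-1/2,0): +√(1/5)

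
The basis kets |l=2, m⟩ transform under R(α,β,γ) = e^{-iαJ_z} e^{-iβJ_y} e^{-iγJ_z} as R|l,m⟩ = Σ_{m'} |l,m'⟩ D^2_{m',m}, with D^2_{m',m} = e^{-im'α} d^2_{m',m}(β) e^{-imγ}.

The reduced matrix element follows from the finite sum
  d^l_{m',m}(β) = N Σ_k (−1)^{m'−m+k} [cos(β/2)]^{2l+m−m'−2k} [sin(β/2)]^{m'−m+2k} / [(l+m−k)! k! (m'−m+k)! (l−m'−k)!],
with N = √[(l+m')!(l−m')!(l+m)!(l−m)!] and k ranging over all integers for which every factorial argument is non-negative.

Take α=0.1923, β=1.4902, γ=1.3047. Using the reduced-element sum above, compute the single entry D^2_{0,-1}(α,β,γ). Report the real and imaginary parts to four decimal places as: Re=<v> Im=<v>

First d^2_{0,-1}(β=1.4902), then the phase factors e^{-i(0)α} and e^{-i(-1)γ}:
Half-angle: c=0.735020, s=0.678045. N=√(2·2·1·6)=4.898979
k: max(0,(-1)−(0))=0 … min(2+(-1),2−(0))=1
  k=0: (−1)^1·4.8990/(2)·0.7350^3·0.6780^1 = -0.659526
  k=1: (−1)^2·4.8990/(2)·0.7350^1·0.6780^3 = +0.561243
d^2_{0,-1}(1.4902) = -0.659526 +0.561243 = -0.098283
Attach z-rotation phases: D = e^{-i(0)(0.1923)}·(-0.098283)·e^{-i(-1)(1.3047)} = -0.025845-0.094824i

Re=-0.0258 Im=-0.0948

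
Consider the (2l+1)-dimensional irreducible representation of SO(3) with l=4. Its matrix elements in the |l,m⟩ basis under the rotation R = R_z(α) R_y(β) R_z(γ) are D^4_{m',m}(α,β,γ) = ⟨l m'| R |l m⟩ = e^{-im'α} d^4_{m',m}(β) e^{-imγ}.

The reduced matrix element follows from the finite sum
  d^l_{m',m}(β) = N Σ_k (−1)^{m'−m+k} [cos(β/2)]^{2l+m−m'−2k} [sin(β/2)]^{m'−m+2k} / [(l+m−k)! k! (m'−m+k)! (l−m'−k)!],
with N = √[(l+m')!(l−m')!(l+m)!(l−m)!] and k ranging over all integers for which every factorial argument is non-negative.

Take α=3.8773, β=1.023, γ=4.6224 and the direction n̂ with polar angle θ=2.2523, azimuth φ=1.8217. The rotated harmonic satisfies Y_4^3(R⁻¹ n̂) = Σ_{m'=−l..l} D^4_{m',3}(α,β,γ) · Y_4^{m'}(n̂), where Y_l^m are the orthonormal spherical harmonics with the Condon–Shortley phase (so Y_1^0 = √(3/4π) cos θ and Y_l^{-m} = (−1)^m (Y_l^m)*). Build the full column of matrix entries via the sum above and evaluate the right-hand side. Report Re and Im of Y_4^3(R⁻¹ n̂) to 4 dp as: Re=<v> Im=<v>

Need the full column D^4_{m',3} for m'=−4..4 at α=3.8773, β=1.0230, γ=4.6224.
cos(β/2)=0.872011, sin(β/2)=0.489486
d^4_{-4,3}: single k=7 term ⇒ +0.016605;  D = -0.001181+0.016563i
d^4_{-3,3}: k∈[6..7] ⇒ +0.073212 -0.003295 = +0.069917;  D = -0.043115-0.055040i
d^4_{-2,3}: k∈[5..6] ⇒ +0.209147 -0.021967 = +0.187180;  D = +0.184464+0.031776i
d^4_{-1,3}: k∈[4..5] ⇒ +0.439104 -0.083015 = +0.356090;  D = -0.300726+0.190693i
d^4_{0,3}: k∈[3..4] ⇒ +0.699673 -0.220461 = +0.479212;  D = +0.127806-0.461855i
d^4_{1,3}: k∈[2..3] ⇒ +0.836148 -0.439104 = +0.397043;  D = +0.178306+0.354754i
d^4_{2,3}: k∈[1..2] ⇒ +0.702197 -0.663768 = +0.038429;  D = -0.035838-0.013873i
d^4_{3,3}: k∈[0..1] ⇒ +0.334331 -0.737413 = -0.403082;  D = -0.376333+0.144391i
d^4_{4,3}: single k=0 term ⇒ -0.530811;  D = +0.239796-0.473559i
Y_4^{m'}(θ=2.2523,φ=1.8217) and Σ D·Y over m':
  (-0.0012+0.0166i)·(+0.0865-0.1358i)  (-0.0431-0.0550i)·(-0.2525-0.2696i)  (+0.1845+0.0318i)·(-0.3145+0.1726i)  (-0.3007+0.1907i)·(-0.0128-0.0498i)  (+0.1278-0.4619i)·(-0.3590+0.0000i)  (+0.1783+0.3548i)·(+0.0128-0.0498i)  (-0.0358-0.0139i)·(-0.3145-0.1726i)  (-0.3763+0.1444i)·(+0.2525-0.2696i)  (+0.2398-0.4736i)·(+0.0865+0.1358i)
Y_4^3(R⁻¹ n̂) = -0.040096+0.362981i

Re=-0.0401 Im=0.3630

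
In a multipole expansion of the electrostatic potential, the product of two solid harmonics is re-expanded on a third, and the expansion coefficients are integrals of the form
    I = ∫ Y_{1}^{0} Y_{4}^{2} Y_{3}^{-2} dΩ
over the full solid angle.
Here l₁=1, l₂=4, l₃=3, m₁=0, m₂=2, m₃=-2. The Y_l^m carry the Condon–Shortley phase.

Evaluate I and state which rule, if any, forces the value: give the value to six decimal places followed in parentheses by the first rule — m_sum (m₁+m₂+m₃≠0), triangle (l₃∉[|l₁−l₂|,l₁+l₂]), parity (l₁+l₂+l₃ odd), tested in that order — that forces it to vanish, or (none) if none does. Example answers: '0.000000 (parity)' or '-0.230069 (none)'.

0.213244 (none)

Rules hold: Σm=0, L=8 even, 3≤3≤5.
N = 3·9·7 = 189
Δ = 2!·0!·6!/9! = 1/252
Racah Σ t=1..1: t=1:−1/36 = -1/36
⇒ 3j(1 4 3; 0 0 0)² = 4/63, sgn +1
Racah Σ t=1..1: t=1:−1/120 = -1/120
⇒ 3j(1 4 3; 0 2 -2)² = 1/21, sgn +1
4πI² = N·(3j₀)²·(3jₘ)² = 4/7
I = +1·√(0.571429/4π) = 0.21324362
No selection rule forces the value: the integral is nonzero (none).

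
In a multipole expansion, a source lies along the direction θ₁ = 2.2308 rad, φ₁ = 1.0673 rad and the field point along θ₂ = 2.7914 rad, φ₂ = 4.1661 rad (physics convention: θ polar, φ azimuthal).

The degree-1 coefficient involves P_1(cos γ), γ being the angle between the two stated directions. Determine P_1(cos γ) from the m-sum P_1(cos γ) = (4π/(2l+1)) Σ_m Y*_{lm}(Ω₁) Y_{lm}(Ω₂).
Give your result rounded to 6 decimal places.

0.305127

Term-by-term m-sum for l=1 (normalisation 4π/3 = 4.188790):
  m=-1: (0.131690, 0.239066) × (-0.061580, 0.101280) = (-0.032322, -0.001384)  (running Σ = (-0.032322, -0.001384))
  m=0: (-0.299572, -0.000000) × (-0.458948, 0.000000) = (0.137488, 0.000000)  (running Σ = (0.105166, -0.001384))
  m=1: (-0.131690, 0.239066) × (0.061580, 0.101280) = (-0.032322, 0.001384)  (running Σ = (0.072844, 0.000000))
Total Σ_m = (0.072844, 0.000000). Multiply by 4.188790: (0.305127, 0.000000). P_1(cos γ) = 0.305127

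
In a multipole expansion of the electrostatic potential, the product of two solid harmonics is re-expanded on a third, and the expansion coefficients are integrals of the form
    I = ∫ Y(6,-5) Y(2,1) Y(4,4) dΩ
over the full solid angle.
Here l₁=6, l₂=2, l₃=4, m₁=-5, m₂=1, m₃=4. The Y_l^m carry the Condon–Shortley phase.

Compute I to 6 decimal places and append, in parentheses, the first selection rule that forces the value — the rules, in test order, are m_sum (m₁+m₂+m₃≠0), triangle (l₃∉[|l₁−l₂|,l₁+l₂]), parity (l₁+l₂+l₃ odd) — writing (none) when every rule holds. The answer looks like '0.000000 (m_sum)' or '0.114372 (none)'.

m-sum 0 ✓  L=12 even ✓  4≤4≤8 ✓
Π(2lᵢ+1) = 13×5×9 = 585
triangle coeff Δ(6,2,4) = 1/6435
Σ_t [2,2]: t=2:+1/2304 = 1/2304
(3j)²=5/143 [(6 2 4; 0 0 0)], sign=+1
Σ_t [3,3]: t=3:−1/241920 = -1/241920
(3j)²=1/39 [(6 2 4; -5 1 4)], sign=-1
⇒ 4πI² = 75/143
I = (-1)√(75/143/(4π)) = -0.20429497
No selection rule forces the value: the integral is nonzero (none).

-0.204295 (none)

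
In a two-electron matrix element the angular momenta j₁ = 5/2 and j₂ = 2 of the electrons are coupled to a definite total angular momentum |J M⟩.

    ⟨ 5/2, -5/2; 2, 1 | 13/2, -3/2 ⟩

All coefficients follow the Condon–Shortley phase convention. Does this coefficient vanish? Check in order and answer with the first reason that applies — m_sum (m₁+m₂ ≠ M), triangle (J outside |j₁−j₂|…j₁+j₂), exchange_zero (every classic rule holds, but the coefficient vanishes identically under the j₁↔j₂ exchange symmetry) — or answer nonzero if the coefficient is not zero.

triangle

m-sum: m₁+m₂ = -5/2+1 = -3/2, M = -3/2  ✓
triangle: need |j₁−j₂| ≤ J ≤ j₁+j₂, i.e. J ∈ [1/2, 9/2]; J = 13/2 is outside ✗ ⇒ coefficient is 0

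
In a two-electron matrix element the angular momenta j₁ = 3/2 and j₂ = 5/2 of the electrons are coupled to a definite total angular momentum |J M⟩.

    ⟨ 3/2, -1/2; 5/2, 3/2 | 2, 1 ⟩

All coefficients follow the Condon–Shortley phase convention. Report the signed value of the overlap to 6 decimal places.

√[5·2!1!3!/7! · 1!2!4!1!3!1!] = √(24/7)
  +(−1)^1/∏(1,1,1,3,0,0)! = -1/6  (running -1/6)
  +(−1)^2/∏(2,0,0,2,1,1)! = 1/4  (running 1/12)
⟨..|..⟩ = √(24/7)·(1/12) = +0.154303

+0.154303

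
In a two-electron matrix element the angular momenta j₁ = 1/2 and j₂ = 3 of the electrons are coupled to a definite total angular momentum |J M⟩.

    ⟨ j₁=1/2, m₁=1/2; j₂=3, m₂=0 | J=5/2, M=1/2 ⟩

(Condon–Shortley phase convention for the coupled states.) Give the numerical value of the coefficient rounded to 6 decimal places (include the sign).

+√(3/7) = +0.654654

j₁+j₂−J=1  J+j₁−j₂=0  J−j₁+j₂=5  j₁+j₂+J+1=7
(j₁±m₁, j₂±m₂, J±M) = (1,0,3,3,3,2)
P² = 432/7
sum k=0..0:
  [0] +1/12 = 1/12
S = 1/12
C² = P²·S² = 3/7 ; C = +0.654654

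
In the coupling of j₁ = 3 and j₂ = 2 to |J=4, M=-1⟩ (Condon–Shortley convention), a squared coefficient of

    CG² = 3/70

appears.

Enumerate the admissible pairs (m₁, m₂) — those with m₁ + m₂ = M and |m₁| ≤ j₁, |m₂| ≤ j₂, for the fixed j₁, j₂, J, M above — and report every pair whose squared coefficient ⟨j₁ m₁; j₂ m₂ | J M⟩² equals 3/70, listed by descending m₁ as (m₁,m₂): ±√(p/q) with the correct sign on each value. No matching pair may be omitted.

(-3,2): −√(3/70)

Admissible pairs with m₁+m₂ = M = -1: (-3,2), (-2,1), (-1,0), (0,-1), (1,-2)
  (m₁,m₂)=(1,-2): CG² = 2/7, CG = +√(2/7)
  (m₁,m₂)=(0,-1): CG² = 3/14, CG = +√(3/14)
  (m₁,m₂)=(-1,0): CG² = 3/28, CG = −√(3/28)
  (m₁,m₂)=(-2,1): CG² = 7/20, CG = −√(7/20)
  (m₁,m₂)=(-3,2): CG² = 3/70, CG = −√(3/70)   ← matches the target
Pairs with CG² = 3/70: (-3,2): −√(3/70)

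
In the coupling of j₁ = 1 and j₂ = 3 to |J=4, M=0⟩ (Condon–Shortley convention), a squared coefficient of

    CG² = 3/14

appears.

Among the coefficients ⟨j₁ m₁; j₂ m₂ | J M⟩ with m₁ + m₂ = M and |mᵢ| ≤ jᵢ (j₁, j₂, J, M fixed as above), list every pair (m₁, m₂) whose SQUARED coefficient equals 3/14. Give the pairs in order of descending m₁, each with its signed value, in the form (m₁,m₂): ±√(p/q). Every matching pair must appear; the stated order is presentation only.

(1,-1): +√(3/14); (-1,1): +√(3/14)

Admissible pairs with m₁+m₂ = M = 0: (-1,1), (0,0), (1,-1)
  (m₁,m₂)=(1,-1): CG² = 3/14, CG = +√(3/14)   ← matches the target
  (m₁,m₂)=(0,0): CG² = 4/7, CG = +√(4/7)
  (m₁,m₂)=(-1,1): CG² = 3/14, CG = +√(3/14)   ← matches the target
Pairs with CG² = 3/14: (1,-1): +√(3/14); (-1,1): +√(3/14)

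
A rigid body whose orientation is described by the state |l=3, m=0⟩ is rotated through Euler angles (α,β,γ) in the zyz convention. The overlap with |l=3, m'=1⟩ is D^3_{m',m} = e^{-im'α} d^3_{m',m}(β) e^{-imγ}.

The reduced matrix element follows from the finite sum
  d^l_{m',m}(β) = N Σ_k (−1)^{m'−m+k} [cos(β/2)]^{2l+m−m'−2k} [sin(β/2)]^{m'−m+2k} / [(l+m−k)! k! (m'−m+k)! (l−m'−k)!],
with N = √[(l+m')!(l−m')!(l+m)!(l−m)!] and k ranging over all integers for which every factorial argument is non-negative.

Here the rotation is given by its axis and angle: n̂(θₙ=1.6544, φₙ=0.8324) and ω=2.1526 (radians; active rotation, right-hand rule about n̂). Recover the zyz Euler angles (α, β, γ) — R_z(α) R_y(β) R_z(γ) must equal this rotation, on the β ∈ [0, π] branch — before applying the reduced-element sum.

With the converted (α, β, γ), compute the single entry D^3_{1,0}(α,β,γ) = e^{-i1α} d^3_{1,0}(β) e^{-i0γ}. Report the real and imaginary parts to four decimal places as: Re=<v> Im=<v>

Axis–angle → zyz. n̂ = (sinθₙcosφₙ, sinθₙsinφₙ, cosθₙ) = (+0.670752, +0.736966, -0.083506), ω = 2.1526.
R = I cosω + sinω [n̂]ₓ + (1−cosω) n̂n̂ᵀ gives
  R = [+0.147615, +0.835734, +0.528923; +0.696199, +0.292048, -0.655755; -0.702507, +0.465035, -0.538726]
β = atan2(√(R₁₃²+R₂₃²), R₃₃) = 2.139721; α = atan2(R₂₃, R₁₃) mod 2π = 5.391133; γ = atan2(R₃₂, −R₃₁) mod 2π = 0.584740
First d^3_{1,0}(β=2.1397), then the phase factors e^{-i(1)α} and e^{-i(0)γ}:
c=cos(2.139721/2)=0.480247, s=sin(2.139721/2)=0.877134; N=√[24·2·6·6]=41.569219
k: max(0,(0)−(1))=0 … min(3+(0),3−(1))=2
  k=0: (−1)^1·41.5692/(12)·0.4802^5·0.8771^1 = -0.077621
  k=1: (−1)^2·41.5692/(4)·0.4802^3·0.8771^3 = +0.776787
  k=2: (−1)^3·41.5692/(12)·0.4802^1·0.8771^5 = -0.863741
d^3_{1,0}(2.1397) = -0.077621 +0.776787 -0.863741 = -0.164575
Phases: e^{-i·(1)·5.3911}=+0.627816+0.778362i, e^{-i·(0)·0.5847}=+1.000000+0.000000i ⇒ D=-0.103323-0.128099i

Re=-0.1033 Im=-0.1281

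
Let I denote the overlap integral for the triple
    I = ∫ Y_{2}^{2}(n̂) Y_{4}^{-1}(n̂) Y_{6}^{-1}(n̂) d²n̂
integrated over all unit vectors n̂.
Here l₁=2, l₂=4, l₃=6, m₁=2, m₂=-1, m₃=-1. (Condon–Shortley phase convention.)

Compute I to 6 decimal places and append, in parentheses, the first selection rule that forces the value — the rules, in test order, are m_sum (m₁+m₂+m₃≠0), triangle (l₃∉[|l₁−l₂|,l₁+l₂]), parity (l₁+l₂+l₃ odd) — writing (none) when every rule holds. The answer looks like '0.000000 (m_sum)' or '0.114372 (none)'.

-0.094091 (none)

Rules hold: Σm=0, L=12 even, 2≤6≤6.
N = 5·9·13 = 585
Δ = 0!·4!·8!/13! = 1/6435
Racah Σ t=0..0: t=0:+1/2304 = 1/2304
⇒ 3j(2 4 6; 0 0 0)² = 5/143, sgn +1
Racah Σ t=0..0: t=0:+1/17280 = 1/17280
⇒ 3j(2 4 6; 2 -1 -1)² = 7/1287, sgn -1
4πI² = N·(3j₀)²·(3jₘ)² = 175/1573
I = -1·√(0.111252/4π) = -0.09409136
No selection rule forces the value: the integral is nonzero (none).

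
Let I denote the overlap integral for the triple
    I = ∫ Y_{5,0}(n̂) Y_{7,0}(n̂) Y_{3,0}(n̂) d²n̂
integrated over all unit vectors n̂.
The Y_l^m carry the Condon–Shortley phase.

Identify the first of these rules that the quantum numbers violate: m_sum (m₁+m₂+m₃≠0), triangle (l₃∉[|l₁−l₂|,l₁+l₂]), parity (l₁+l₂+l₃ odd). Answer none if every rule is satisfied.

parity

Σmᵢ = 0  ✓
l₃∈[|l₁−l₂|,l₁+l₂]=[2,12], have l₃=3  ✓
Σlᵢ = 15 ⇒ odd  ✗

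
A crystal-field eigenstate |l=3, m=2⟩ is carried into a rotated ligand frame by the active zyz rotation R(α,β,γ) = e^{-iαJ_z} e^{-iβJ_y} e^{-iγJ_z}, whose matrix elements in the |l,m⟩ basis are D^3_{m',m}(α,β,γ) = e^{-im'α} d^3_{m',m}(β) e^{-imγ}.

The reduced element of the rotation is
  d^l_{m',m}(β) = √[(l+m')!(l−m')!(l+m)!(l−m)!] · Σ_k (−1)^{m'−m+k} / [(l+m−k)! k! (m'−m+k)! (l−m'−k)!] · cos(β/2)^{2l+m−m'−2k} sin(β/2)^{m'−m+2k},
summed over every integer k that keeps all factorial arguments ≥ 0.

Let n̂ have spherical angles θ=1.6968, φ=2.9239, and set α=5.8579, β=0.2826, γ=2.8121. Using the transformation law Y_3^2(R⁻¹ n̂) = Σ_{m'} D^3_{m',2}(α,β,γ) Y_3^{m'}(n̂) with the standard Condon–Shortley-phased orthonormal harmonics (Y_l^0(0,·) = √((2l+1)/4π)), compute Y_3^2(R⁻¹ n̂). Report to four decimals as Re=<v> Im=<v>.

Need the full column D^3_{m',2} for m'=−3..3 at α=5.8579, β=0.2826, γ=2.8121.
cos(β/2)=0.990034, sin(β/2)=0.140830
d^3_{-3,2}: single k=5 term ⇒ +0.000134;  D = +0.000110-0.000078i
d^3_{-2,2}: k∈[4..5] ⇒ +0.001928 -0.000008 = +0.001920;  D = +0.001885-0.000366i
d^3_{-1,2}: k∈[3..4] ⇒ +0.017142 -0.000173 = +0.016969;  D = +0.016508+0.003930i
d^3_{0,2}: k∈[2..3] ⇒ +0.104364 -0.002112 = +0.102253;  D = +0.080842+0.062611i
d^3_{1,2}: k∈[1..2] ⇒ +0.423590 -0.017142 = +0.406448;  D = +0.190038+0.359285i
d^3_{2,2}: k∈[0..1] ⇒ +0.941673 -0.095271 = +0.846401;  D = +0.051802+0.844815i
d^3_{3,2}: single k=0 term ⇒ -0.328112;  D = +0.116826-0.306609i
Y_3^{m'}(θ=1.6968,φ=2.9239) and Σ D·Y over m':
  (+0.0001-0.0001i)·(-0.3235-0.2475i)  (+0.0019-0.0004i)·(-0.1146-0.0533i)  (+0.0165+0.0039i)·(+0.2883+0.0638i)  (+0.0808+0.0626i)·(+0.1370+0.0000i)  (+0.1900+0.3593i)·(-0.2883+0.0638i)  (+0.0518+0.8448i)·(-0.1146+0.0533i)  (+0.1168-0.3066i)·(+0.3235-0.2475i)
Y_3^2(R⁻¹ n̂) = -0.151490-0.302956i

Re=-0.1515 Im=-0.3030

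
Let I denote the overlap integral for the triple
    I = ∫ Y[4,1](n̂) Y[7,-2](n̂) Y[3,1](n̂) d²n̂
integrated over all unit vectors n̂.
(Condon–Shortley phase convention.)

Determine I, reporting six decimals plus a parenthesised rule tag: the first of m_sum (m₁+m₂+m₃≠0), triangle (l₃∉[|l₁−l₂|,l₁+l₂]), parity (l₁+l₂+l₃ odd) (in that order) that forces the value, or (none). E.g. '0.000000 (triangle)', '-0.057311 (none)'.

Rules hold: Σm=0, L=14 even, 3≤3≤11.
N = 9·15·7 = 945
Δ = 8!·0!·6!/15! = 1/45045
Racah Σ t=4..4: t=4:+1/20736 = 1/20736
⇒ 3j(4 7 3; 0 0 0)² = 35/1287, sgn -1
Racah Σ t=3..3: t=3:−1/34560 = -1/34560
⇒ 3j(4 7 3; 1 -2 1)² = 4/143, sgn -1
4πI² = N·(3j₀)²·(3jₘ)² = 14700/20449
I = +1·√(0.718862/4π) = 0.23917605
No selection rule forces the value: the integral is nonzero (none).

0.239176 (none)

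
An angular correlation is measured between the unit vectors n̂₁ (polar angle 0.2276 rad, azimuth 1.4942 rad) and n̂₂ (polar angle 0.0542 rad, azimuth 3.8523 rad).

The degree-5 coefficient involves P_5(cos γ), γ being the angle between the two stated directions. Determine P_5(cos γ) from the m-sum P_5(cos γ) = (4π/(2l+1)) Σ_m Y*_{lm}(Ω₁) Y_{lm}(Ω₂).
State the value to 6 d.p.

Expand P_5 via completeness: Σ_{m} conj(Y_{5,m}) at Ω₁ times Y_{5,m} at Ω₂ —
  [-5]  conj(Y_{5,-5})(Ω₁) = 0.00010 + 0.00025j ; Y_{5,-5}(Ω₂) = 0.00000 - 0.00000j ; Δ = 0.00000 + 0.00000j
  [-4]  conj(Y_{5,-4})(Ω₁) = 0.00353 - 0.00112j ; Y_{5,-4}(Ω₂) = -0.00001 - 0.00000j ; Δ = -0.00000 + 0.00000j
  [-3]  conj(Y_{5,-3})(Ω₁) = -0.00683 - 0.02918j ; Y_{5,-3}(Ω₂) = 0.00023 + 0.00037j ; Δ = 0.00001 - 0.00001j
  [-2]  conj(Y_{5,-2})(Ω₁) = -0.15346 + 0.02370j ; Y_{5,-2}(Ω₂) = 0.00147 - 0.00978j ; Δ = 0.00001 + 0.00154j
  [-1]  conj(Y_{5,-1})(Ω₁) = 0.03666 + 0.47765j ; Y_{5,-1}(Ω₂) = -0.10412 + 0.08962j ; Δ = -0.04663 - 0.04645j
  [+0]  conj(Y_{5,0})(Ω₁) = 0.60524 + 0.00000j ; Y_{5,0}(Ω₂) = 0.91510 + 0.00000j ; Δ = 0.55385 + 0.00000j
  [+1]  conj(Y_{5,1})(Ω₁) = -0.03666 + 0.47765j ; Y_{5,1}(Ω₂) = 0.10412 + 0.08962j ; Δ = -0.04663 + 0.04645j
  [+2]  conj(Y_{5,2})(Ω₁) = -0.15346 - 0.02370j ; Y_{5,2}(Ω₂) = 0.00147 + 0.00978j ; Δ = 0.00001 - 0.00154j
  [+3]  conj(Y_{5,3})(Ω₁) = 0.00683 - 0.02918j ; Y_{5,3}(Ω₂) = -0.00023 + 0.00037j ; Δ = 0.00001 + 0.00001j
  [+4]  conj(Y_{5,4})(Ω₁) = 0.00353 + 0.00112j ; Y_{5,4}(Ω₂) = -0.00001 + 0.00000j ; Δ = -0.00000 - 0.00000j
  [+5]  conj(Y_{5,5})(Ω₁) = -0.00010 + 0.00025j ; Y_{5,5}(Ω₂) = -0.00000 - 0.00000j ; Δ = 0.00000 - 0.00000j
Accumulated sum 0.46063 - 0.00000j; after 4π/(2l+1) scaling, 0.52622 - 0.00000j ⇒ P_5 = 0.526221

0.526221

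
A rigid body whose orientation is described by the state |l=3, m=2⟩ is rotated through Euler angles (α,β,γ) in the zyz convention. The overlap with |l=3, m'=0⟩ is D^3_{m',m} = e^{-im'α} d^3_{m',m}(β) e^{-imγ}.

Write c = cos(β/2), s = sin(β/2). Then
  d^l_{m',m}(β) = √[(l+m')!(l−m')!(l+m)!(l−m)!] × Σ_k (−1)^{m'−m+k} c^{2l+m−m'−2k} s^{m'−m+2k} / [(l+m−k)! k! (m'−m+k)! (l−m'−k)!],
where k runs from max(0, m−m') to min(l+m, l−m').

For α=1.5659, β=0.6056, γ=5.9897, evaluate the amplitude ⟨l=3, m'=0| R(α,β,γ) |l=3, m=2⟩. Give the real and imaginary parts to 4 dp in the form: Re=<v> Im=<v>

Re=0.3038 Im=0.2020

Split into d^3_{0,2}(β=0.6056) × two z-phases.
c=cos(0.605600/2)=0.954505, s=sin(0.605600/2)=0.298194; N=√[6·6·120·1]=65.726707
The bounds max(0,m−m')=2 and min(l+m,l−m')=3 give 2 terms
  k=2: (−1)^0·65.7267/(12)·0.9545^4·0.2982^2 = +0.404270
  k=3: (−1)^1·65.7267/(12)·0.9545^2·0.2982^4 = -0.039456
d^3_{0,2}(0.6056) = +0.404270 -0.039456 = +0.364814
D = (+1.000000+0.000000i)·(+0.364814)·(+0.832622+0.553841i) = +0.303752+0.202049i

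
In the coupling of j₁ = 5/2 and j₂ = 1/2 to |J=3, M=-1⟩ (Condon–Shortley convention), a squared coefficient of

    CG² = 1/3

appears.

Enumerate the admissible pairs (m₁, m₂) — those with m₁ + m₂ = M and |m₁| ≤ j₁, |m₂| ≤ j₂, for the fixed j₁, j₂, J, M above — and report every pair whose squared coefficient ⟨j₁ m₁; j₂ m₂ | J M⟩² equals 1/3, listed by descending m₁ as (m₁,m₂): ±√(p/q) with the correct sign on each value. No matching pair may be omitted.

(-3/2,1/2): +√(1/3)

Admissible pairs with m₁+m₂ = M = -1: (-3/2,1/2), (-1/2,-1/2)
  (m₁,m₂)=(-1/2,-1/2): CG² = 2/3, CG = +√(2/3)
  (m₁,m₂)=(-3/2,1/2): CG² = 1/3, CG = +√(1/3)   ← matches the target
Pairs with CG² = 1/3: (-3/2,1/2): +√(1/3)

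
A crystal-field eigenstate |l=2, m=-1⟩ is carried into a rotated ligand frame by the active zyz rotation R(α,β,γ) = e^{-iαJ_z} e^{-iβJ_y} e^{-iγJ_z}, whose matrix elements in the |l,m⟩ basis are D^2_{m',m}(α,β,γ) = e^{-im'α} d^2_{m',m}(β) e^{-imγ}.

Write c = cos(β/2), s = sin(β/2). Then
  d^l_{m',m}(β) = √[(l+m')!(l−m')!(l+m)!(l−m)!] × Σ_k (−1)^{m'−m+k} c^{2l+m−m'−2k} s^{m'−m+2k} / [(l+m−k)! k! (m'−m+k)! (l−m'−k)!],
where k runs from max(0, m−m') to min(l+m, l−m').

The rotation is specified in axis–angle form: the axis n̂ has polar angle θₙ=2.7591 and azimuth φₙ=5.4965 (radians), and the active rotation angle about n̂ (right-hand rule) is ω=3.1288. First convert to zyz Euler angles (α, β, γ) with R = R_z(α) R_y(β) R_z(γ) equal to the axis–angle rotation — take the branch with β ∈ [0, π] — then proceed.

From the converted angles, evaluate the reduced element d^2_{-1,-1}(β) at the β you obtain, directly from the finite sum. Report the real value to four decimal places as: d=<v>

Axis–angle → zyz. n̂ = (sinθₙcosφₙ, sinθₙsinφₙ, cosθₙ) = (+0.263576, -0.264256, -0.927737), ω = 3.1288.
R = I cosω + sinω [n̂]ₓ + (1−cosω) n̂n̂ᵀ gives
  R = [-0.860979, -0.127430, -0.492420; -0.151165, -0.860262, +0.486928; -0.485659, +0.493672, +0.721404]
β = atan2(√(R₁₃²+R₂₃²), R₃₃) = 0.764969; α = atan2(R₂₃, R₁₃) mod 2π = 2.361802; γ = atan2(R₃₂, −R₃₁) mod 2π = 0.793580
d^2_{-1,-1}(β=0.7650) via the finite sum:
c=cos(0.764969/2)=0.927740, s=sin(0.764969/2)=0.373227; N=√[1·6·1·6]=6.000000
Admissible k: 0..1 (factorial args all ≥0)
  k=0: (−1)^0·6.0000/(6)·0.9277^4·0.3732^0 = +0.740808
  k=1: (−1)^1·6.0000/(2)·0.9277^2·0.3732^2 = -0.359682
d^2_{-1,-1}(0.7650) = +0.740808 -0.359682 = +0.381126

d=0.3811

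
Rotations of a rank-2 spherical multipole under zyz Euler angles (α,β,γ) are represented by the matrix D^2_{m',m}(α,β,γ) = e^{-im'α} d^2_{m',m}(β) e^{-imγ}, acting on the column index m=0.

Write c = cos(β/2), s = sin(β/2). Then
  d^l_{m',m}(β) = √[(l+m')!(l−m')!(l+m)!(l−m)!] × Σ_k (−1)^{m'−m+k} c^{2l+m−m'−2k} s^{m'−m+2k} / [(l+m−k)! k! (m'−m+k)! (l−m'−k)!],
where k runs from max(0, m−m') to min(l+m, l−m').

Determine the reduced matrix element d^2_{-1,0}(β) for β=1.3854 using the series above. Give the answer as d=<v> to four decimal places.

d^2_{-1,0}(β=1.3854) via the finite sum:
c=cos(1.385400/2)=0.769525, s=sin(1.385400/2)=0.638617; N=√[1·6·2·2]=4.898979
k: max(0,(0)−(-1))=1 … min(2+(0),2−(-1))=2
  k=1: (−1)^0·4.8990/(2)·0.7695^3·0.6386^1 = +0.712826
  k=2: (−1)^1·4.8990/(2)·0.7695^1·0.6386^3 = -0.490930
d^2_{-1,0}(1.3854) = +0.712826 -0.490930 = +0.221896

d=0.2219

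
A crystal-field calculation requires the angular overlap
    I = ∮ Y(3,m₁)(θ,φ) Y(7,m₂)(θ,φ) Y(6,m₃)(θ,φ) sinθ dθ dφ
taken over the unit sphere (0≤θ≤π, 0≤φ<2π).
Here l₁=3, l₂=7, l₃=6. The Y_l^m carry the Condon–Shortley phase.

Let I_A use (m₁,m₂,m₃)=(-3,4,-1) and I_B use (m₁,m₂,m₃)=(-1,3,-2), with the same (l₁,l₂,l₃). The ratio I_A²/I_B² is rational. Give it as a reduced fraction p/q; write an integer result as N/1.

825/512

Shared (l₁,l₂,l₃)=(3,7,6): N and (l;000)² cancel in I_A²/I_B².
A: Δ = 4!·2!·10!/17! = 1/2042040; Racah Σ t=4..4: t=4:+1/1451520 = 1/1451520; ⇒ 3j(3 7 6; -3 4 -1)² = 75/3094, sgn -1
B: Δ = 4!·2!·10!/17! = 1/2042040; Racah Σ t=2..4: t=2:+1/645120 t=3:−1/181440 t=4:+1/829440 = -1/362880; ⇒ 3j(3 7 6; -1 3 -2)² = 256/17017, sgn -1
I_A²/I_B² = (75/3094)/(256/17017) = 825/512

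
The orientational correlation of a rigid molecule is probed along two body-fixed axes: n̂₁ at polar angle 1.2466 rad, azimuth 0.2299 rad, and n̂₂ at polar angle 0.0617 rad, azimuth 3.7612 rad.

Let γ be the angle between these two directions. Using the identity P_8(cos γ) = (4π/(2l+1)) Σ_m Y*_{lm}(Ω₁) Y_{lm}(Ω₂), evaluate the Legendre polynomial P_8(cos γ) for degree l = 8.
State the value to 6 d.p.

Expand P_8 via completeness: Σ_{m} conj(Y_{8,m}) at Ω₁ times Y_{8,m} at Ω₂ —
  [-8]  conj(Y_{8,-8})(Ω₁) = -0.08910 + 0.32394j ; Y_{8,-8}(Ω₂) = 0.00000 + 0.00000j ; Δ = -0.00000 - 0.00000j
  [-7]  conj(Y_{8,-7})(Ω₁) = -0.01738 + 0.45127j ; Y_{8,-7}(Ω₂) = 0.00000 - 0.00000j ; Δ = 0.00000 + 0.00000j
  [-6]  conj(Y_{8,-6})(Ω₁) = 0.02712 + 0.13996j ; Y_{8,-6}(Ω₂) = -0.00000 + 0.00000j ; Δ = -0.00000 - 0.00000j
  [-5]  conj(Y_{8,-5})(Ω₁) = -0.11981 - 0.26735j ; Y_{8,-5}(Ω₂) = 0.00001 + 0.00000j ; Δ = -0.00000 - 0.00000j
  [-4]  conj(Y_{8,-4})(Ω₁) = -0.16042 - 0.21049j ; Y_{8,-4}(Ω₂) = -0.00015 - 0.00012j ; Δ = -0.00000 + 0.00005j
  [-3]  conj(Y_{8,-3})(Ω₁) = 0.13954 + 0.11510j ; Y_{8,-3}(Ω₂) = 0.00092 + 0.00310j ; Δ = -0.00023 + 0.00054j
  [-2]  conj(Y_{8,-2})(Ω₁) = 0.26636 + 0.13190j ; Y_{8,-2}(Ω₂) = 0.01251 - 0.03633j ; Δ = 0.00812 - 0.00803j
  [-1]  conj(Y_{8,-1})(Ω₁) = -0.12452 - 0.02914j ; Y_{8,-1}(Ω₂) = -0.23955 + 0.17087j ; Δ = 0.03481 - 0.01430j
  [+0]  conj(Y_{8,0})(Ω₁) = -0.30320 + 0.00000j ; Y_{8,0}(Ω₂) = 1.08475 + 0.00000j ; Δ = -0.32890 + 0.00000j
  [+1]  conj(Y_{8,1})(Ω₁) = 0.12452 - 0.02914j ; Y_{8,1}(Ω₂) = 0.23955 + 0.17087j ; Δ = 0.03481 + 0.01430j
  [+2]  conj(Y_{8,2})(Ω₁) = 0.26636 - 0.13190j ; Y_{8,2}(Ω₂) = 0.01251 + 0.03633j ; Δ = 0.00812 + 0.00803j
  [+3]  conj(Y_{8,3})(Ω₁) = -0.13954 + 0.11510j ; Y_{8,3}(Ω₂) = -0.00092 + 0.00310j ; Δ = -0.00023 - 0.00054j
  [+4]  conj(Y_{8,4})(Ω₁) = -0.16042 + 0.21049j ; Y_{8,4}(Ω₂) = -0.00015 + 0.00012j ; Δ = -0.00000 - 0.00005j
  [+5]  conj(Y_{8,5})(Ω₁) = 0.11981 - 0.26735j ; Y_{8,5}(Ω₂) = -0.00001 + 0.00000j ; Δ = -0.00000 + 0.00000j
  [+6]  conj(Y_{8,6})(Ω₁) = 0.02712 - 0.13996j ; Y_{8,6}(Ω₂) = -0.00000 - 0.00000j ; Δ = -0.00000 + 0.00000j
  [+7]  conj(Y_{8,7})(Ω₁) = 0.01738 + 0.45127j ; Y_{8,7}(Ω₂) = -0.00000 - 0.00000j ; Δ = 0.00000 - 0.00000j
  [+8]  conj(Y_{8,8})(Ω₁) = -0.08910 - 0.32394j ; Y_{8,8}(Ω₂) = 0.00000 - 0.00000j ; Δ = -0.00000 + 0.00000j
Σ over m = -0.24349 + 0.00000j; ×(4π/17) → -0.17999 + 0.00000j. Real part: -0.179989

-0.179989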